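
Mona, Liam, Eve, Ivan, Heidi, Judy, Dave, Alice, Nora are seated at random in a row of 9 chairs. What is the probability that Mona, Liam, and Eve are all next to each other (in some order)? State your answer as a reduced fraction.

There are 9! = 362880 arrangements.
Treat the three as one block: 7! placements × 3! orders within the block = 5040·6 = 30240.
Probability = 30240/362880 = 1/12.

1/12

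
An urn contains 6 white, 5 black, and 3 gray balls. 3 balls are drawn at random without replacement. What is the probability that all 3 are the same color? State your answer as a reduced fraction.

There are C(14,3) = 364 ways to draw 3 balls.
All same color: C(6,3) + C(5,3) + C(3,3) = 20 + 10 + 1 = 31.
Probability = 31/364.

31/364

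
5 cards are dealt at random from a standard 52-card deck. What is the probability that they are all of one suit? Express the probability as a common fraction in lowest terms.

33/16660

There are C(52,5) = 2598960 possible 5-card hands.
Hands of one suit: 4 suits × C(13,5) = 4·1287 = 5148.
Probability = 5148/2598960 = 33/16660.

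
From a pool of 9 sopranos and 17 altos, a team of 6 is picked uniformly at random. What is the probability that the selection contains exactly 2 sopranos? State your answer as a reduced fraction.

1224/3289

The sample space is all 6-subsets of the 26: C(26,6) = 230230.
Selections with exactly 2 sopranos: choose 2 of the 9 sopranos and 4 of the 17 altos, C(9,2)·C(17,4) = 36·2380 = 85680.
Probability = 85680/230230 = 1224/3289.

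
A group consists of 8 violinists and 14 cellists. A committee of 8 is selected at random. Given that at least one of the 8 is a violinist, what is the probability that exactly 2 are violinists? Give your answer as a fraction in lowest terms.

Work in counts. Selections with at least one violinist: C(22,8) − C(14,8) = 319770 − 3003 = 316767.
Of those, selections where exactly 2 are violinists: C(8,2)·C(14,6) = 28·3003 = 84084.
Conditional probability = 84084/316767 = 2548/9599.

2548/9599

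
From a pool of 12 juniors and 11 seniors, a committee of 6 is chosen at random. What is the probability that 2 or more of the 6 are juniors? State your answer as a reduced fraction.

411/437

Total selections: C(23,6) = 100947.
Favorable selections (2 or more juniors): C(12,2)·C(11,4) + C(12,3)·C(11,3) + C(12,4)·C(11,2) + C(12,5)·C(11,1) + C(12,6)·C(11,0) = 21780 + 36300 + 27225 + 8712 + 924 = 94941.
Probability = 94941/100947 = 411/437.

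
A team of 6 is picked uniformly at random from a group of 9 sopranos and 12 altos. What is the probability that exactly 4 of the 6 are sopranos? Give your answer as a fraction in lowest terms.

99/646

The sample space is all 6-subsets of the 21: C(21,6) = 54264.
Selections with exactly 4 sopranos: choose 4 of the 9 sopranos and 2 of the 12 altos, C(9,4)·C(12,2) = 126·66 = 8316.
Probability = 8316/54264 = 99/646.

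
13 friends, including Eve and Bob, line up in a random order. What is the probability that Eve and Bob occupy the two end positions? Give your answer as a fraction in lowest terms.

1/78

There are 13! = 6227020800 arrangements.
Place Eve and Bob at the ends in 2 ways, arrange the remaining 11 in 11! = 39916800 ways: 2·39916800 = 79833600.
Probability = 79833600/6227020800 = 1/78.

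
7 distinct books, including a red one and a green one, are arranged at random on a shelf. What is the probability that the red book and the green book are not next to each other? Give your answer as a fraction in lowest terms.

There are 7! = 5040 arrangements.
Arrangements with the red book and the green book adjacent: 2·6! = 1440.
So not adjacent: 5040 − 1440 = 3600, probability 3600/5040 = 5/7.

5/7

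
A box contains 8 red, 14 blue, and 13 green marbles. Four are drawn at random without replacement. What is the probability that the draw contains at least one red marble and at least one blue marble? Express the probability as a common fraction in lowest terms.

211/374

There are C(35,4) = 52360 possible draws.
By inclusion-exclusion on the complements, draws missing all red or all blue: C(27,4) + C(21,4) − C(13,4) = 17550 + 5985 − 715 = 22820.
So draws with at least one of each: 52360 − 22820 = 29540, probability 29540/52360 = 211/374.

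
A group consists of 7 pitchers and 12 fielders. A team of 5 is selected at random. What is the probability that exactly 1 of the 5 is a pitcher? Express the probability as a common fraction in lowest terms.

Total number of selections: C(19,5) = 11628.
Selections with exactly 1 pitcher: choose 1 of the 7 pitchers and 4 of the 12 fielders, C(7,1)·C(12,4) = 7·495 = 3465.
Probability = 3465/11628 = 385/1292.

385/1292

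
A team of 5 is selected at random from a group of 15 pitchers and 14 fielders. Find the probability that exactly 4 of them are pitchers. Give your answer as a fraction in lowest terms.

14/87

Total number of selections: C(29,5) = 118755.
Selections with exactly 4 pitchers: choose 4 of the 15 pitchers and 1 of the 14 fielders, C(15,4)·C(14,1) = 1365·14 = 19110.
Probability = 19110/118755 = 14/87.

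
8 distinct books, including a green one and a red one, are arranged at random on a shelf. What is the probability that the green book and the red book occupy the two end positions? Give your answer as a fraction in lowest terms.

There are 8! = 40320 arrangements.
Place the green book and the red book at the ends in 2 ways, arrange the remaining 6 in 6! = 720 ways: 2·720 = 1440.
Probability = 1440/40320 = 1/28.

1/28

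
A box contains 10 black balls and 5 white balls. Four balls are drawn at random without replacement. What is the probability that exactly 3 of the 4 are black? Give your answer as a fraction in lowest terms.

40/91

There are C(15,4) = 1365 ways to choose 4 from 15.
Selections with exactly 3 black: choose 3 of the 10 black and 1 of the 5 white, C(10,3)·C(5,1) = 120·5 = 600.
Probability = 600/1365 = 40/91.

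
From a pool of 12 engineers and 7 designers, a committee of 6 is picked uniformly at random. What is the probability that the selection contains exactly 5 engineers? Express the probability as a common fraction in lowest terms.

66/323

Total number of selections: C(19,6) = 27132.
Selections with exactly 5 engineers: choose 5 of the 12 engineers and 1 of the 7 designers, C(12,5)·C(7,1) = 792·7 = 5544.
Probability = 5544/27132 = 66/323.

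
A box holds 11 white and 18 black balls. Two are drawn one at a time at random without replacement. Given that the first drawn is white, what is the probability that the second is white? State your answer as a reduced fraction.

After removing one white, 28 remain: 10 white and 18 black.
So the probability the next is white is 10/28 = 5/14.

5/14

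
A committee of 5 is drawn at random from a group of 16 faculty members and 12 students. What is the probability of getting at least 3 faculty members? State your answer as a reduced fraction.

There are C(28,5) = 98280 ways to choose the 5.
Favorable selections (at least 3 faculty members): C(16,3)·C(12,2) + C(16,4)·C(12,1) + C(16,5)·C(12,0) = 36960 + 21840 + 4368 = 63168.
Probability = 63168/98280 = 376/585.

376/585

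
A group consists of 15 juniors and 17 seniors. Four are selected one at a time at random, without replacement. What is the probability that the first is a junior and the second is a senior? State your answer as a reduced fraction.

255/992

Multiply the conditional probabilities at each draw: 15/32 · 17/31 = 255/992.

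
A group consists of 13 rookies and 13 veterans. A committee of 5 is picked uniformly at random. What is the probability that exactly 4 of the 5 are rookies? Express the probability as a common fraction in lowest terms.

Total number of selections: C(26,5) = 65780.
Selections with exactly 4 rookies: choose 4 of the 13 rookies and 1 of the 13 veterans, C(13,4)·C(13,1) = 715·13 = 9295.
Probability = 9295/65780 = 13/92.

13/92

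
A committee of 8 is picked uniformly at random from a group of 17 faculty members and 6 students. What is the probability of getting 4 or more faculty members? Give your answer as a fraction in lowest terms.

There are C(23,8) = 490314 ways to choose the 8.
Count the complement (fewer than 4 faculty members): C(17,2)·C(6,6) + C(17,3)·C(6,5) = 136 + 4080 = 4216.
Probability = 1 − 4216/490314 = 486098/490314 = 14297/14421.

14297/14421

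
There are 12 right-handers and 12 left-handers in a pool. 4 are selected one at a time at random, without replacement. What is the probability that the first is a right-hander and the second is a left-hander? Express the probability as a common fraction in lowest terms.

Multiply the conditional probabilities at each draw: 12/24 · 12/23 = 144/552 = 6/23.

6/23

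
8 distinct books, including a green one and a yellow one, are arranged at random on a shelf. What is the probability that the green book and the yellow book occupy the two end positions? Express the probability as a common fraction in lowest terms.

1/28

There are 8! = 40320 arrangements.
Place the green book and the yellow book at the ends in 2 ways, arrange the remaining 6 in 6! = 720 ways: 2·720 = 1440.
Probability = 1440/40320 = 1/28.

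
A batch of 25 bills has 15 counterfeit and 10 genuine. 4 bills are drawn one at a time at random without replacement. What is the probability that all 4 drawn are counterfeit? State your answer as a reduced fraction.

273/2530

Multiply the conditional probabilities at each draw: 15/25 · 14/24 · 13/23 · 12/22 = 32760/303600 = 273/2530.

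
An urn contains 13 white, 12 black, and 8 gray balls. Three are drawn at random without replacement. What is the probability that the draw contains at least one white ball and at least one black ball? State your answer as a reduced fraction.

1521/2728

There are C(33,3) = 5456 possible draws.
By inclusion-exclusion on the complements, draws missing all white or all black: C(20,3) + C(21,3) − C(8,3) = 1140 + 1330 − 56 = 2414.
So draws with at least one of each: 5456 − 2414 = 3042, probability 3042/5456 = 1521/2728.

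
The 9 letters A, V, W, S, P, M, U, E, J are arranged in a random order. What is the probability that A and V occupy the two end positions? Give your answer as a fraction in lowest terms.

1/36

There are 9! = 362880 arrangements.
Place A and V at the ends in 2 ways, arrange the remaining 7 in 7! = 5040 ways: 2·5040 = 10080.
Probability = 10080/362880 = 1/36.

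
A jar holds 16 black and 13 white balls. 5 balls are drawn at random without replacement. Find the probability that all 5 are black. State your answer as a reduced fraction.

There are C(29,5) = 118755 possible selections.
Selections with all black: C(16,5) = 4368.
Probability = 4368/118755 = 16/435.

16/435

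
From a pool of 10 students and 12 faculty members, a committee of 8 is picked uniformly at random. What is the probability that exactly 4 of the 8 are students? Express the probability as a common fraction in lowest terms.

There are C(22,8) = 319770 ways to choose 8 from 22.
Selections with exactly 4 students: choose 4 of the 10 students and 4 of the 12 faculty members, C(10,4)·C(12,4) = 210·495 = 103950.
Probability = 103950/319770 = 105/323.

105/323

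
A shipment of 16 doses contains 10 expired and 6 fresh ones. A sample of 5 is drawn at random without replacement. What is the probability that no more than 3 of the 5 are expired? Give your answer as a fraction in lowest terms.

Total selections: C(16,5) = 4368.
Count the complement (more than 3 expired): C(10,4)·C(6,1) + C(10,5)·C(6,0) = 1260 + 252 = 1512.
Probability = 1 − 1512/4368 = 2856/4368 = 17/26.

17/26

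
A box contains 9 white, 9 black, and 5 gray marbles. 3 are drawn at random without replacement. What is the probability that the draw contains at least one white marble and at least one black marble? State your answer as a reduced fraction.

There are C(23,3) = 1771 possible draws.
By inclusion-exclusion on the complements, draws missing all white or all black: C(14,3) + C(14,3) − C(5,3) = 364 + 364 − 10 = 718.
So draws with at least one of each: 1771 − 718 = 1053, probability 1053/1771.

1053/1771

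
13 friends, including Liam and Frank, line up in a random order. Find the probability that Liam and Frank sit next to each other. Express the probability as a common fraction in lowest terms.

There are 13! = 6227020800 arrangements.
Treat Liam and Frank as a block: 12! arrangements of the blocks × 2 orders within the block = 2·479001600 = 958003200.
Probability = 958003200/6227020800 = 2/13.

2/13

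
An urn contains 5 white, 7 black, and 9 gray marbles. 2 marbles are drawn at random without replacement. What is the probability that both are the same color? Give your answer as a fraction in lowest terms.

There are C(21,2) = 210 ways to draw 2 marbles.
All same color: C(5,2) + C(7,2) + C(9,2) = 10 + 21 + 36 = 67.
Probability = 67/210.

67/210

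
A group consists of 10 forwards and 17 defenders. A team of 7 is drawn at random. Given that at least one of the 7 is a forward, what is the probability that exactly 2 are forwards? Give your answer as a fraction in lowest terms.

Work in counts. Selections with at least one forward: C(27,7) − C(17,7) = 888030 − 19448 = 868582.
Of those, selections where exactly 2 are forwards: C(10,2)·C(17,5) = 45·6188 = 278460.
Conditional probability = 278460/868582 = 10710/33407.

10710/33407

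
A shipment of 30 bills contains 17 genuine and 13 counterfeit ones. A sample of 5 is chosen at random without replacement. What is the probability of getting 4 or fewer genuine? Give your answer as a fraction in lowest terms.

749/783

Total selections: C(30,5) = 142506.
The complement is exactly 5 genuine: C(17,5)·C(13,0) = 6188.
Probability = 1 − 6188/142506 = 136318/142506 = 749/783.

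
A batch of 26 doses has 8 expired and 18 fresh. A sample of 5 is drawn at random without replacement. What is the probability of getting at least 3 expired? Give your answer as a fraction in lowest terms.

Total selections: C(26,5) = 65780.
Favorable selections (at least 3 expired): C(8,3)·C(18,2) + C(8,4)·C(18,1) + C(8,5)·C(18,0) = 8568 + 1260 + 56 = 9884.
Probability = 9884/65780 = 2471/16445.

2471/16445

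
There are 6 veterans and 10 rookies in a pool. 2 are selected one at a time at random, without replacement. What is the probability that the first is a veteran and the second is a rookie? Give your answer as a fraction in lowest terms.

1/4

Multiply the conditional probabilities at each draw: 6/16 · 10/15 = 60/240 = 1/4.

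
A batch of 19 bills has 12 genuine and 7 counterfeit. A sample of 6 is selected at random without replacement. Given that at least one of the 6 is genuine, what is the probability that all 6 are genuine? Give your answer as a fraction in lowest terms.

132/3875

Work in counts. Selections with at least one genuine: C(19,6) − C(7,6) = 27132 − 7 = 27125.
Of those, selections where all 6 are genuine: C(12,6) = 924.
Conditional probability = 924/27125 = 132/3875.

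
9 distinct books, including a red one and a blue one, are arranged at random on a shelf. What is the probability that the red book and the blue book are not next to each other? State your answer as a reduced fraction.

7/9

There are 9! = 362880 arrangements.
Arrangements with the red book and the blue book adjacent: 2·8! = 80640.
So not adjacent: 362880 − 80640 = 282240, probability 282240/362880 = 7/9.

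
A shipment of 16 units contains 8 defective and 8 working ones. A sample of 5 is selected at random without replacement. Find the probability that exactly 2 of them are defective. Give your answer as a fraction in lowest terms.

There are C(16,5) = 4368 ways to choose 5 from 16.
Selections with exactly 2 defective: choose 2 of the 8 defective and 3 of the 8 working, C(8,2)·C(8,3) = 28·56 = 1568.
Probability = 1568/4368 = 14/39.

14/39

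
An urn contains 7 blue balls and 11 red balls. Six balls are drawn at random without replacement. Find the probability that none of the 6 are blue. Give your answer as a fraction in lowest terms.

There are C(18,6) = 18564 possible selections.
Selections with no blue (all red): C(11,6) = 462.
Probability = 462/18564 = 11/442.

11/442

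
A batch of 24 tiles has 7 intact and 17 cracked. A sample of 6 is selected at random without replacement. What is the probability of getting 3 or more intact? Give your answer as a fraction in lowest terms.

1033/4807

Total selections: C(24,6) = 134596.
Favorable selections (3 or more intact): C(7,3)·C(17,3) + C(7,4)·C(17,2) + C(7,5)·C(17,1) + C(7,6)·C(17,0) = 23800 + 4760 + 357 + 7 = 28924.
Probability = 28924/134596 = 1033/4807.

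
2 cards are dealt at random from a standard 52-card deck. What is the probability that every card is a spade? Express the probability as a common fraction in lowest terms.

There are C(52,2) = 1326 possible 2-card hands.
Hands that are all spades: C(13,2) = 78.
Probability = 78/1326 = 1/17.

1/17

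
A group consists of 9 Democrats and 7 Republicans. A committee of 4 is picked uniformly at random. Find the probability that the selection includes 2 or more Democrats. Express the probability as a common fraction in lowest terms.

Total selections: C(16,4) = 1820.
Favorable selections (2 or more Democrats): C(9,2)·C(7,2) + C(9,3)·C(7,1) + C(9,4)·C(7,0) = 756 + 588 + 126 = 1470.
Probability = 1470/1820 = 21/26.

21/26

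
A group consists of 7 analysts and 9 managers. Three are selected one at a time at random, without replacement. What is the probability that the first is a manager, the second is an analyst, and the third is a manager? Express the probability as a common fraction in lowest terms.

Multiply the conditional probabilities at each draw: 9/16 · 7/15 · 8/14 = 504/3360 = 3/20.

3/20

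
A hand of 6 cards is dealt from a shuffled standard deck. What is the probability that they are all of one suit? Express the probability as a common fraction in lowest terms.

There are C(52,6) = 20358520 possible 6-card hands.
Hands of one suit: 4 suits × C(13,6) = 4·1716 = 6864.
Probability = 6864/20358520 = 66/195755.

66/195755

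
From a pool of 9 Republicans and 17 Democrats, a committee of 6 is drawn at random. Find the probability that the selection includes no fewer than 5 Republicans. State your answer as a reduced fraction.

Total selections: C(26,6) = 230230.
Favorable selections (no fewer than 5 Republicans): C(9,5)·C(17,1) + C(9,6)·C(17,0) = 2142 + 84 = 2226.
Probability = 2226/230230 = 159/16445.

159/16445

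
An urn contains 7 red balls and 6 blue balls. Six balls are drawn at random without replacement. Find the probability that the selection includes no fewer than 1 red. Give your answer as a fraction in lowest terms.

Total selections: C(13,6) = 1716.
The complement is all 6 are blue: C(6,6) = 1.
Probability = 1 − 1/1716 = 1715/1716.

1715/1716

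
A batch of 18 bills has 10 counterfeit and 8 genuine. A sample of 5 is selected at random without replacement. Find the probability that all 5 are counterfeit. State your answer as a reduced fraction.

1/34

There are C(18,5) = 8568 possible selections.
Selections with all counterfeit: C(10,5) = 252.
Probability = 252/8568 = 1/34.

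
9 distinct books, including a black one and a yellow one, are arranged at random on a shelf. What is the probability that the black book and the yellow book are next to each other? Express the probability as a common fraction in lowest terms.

2/9

There are 9! = 362880 arrangements.
Treat the black book and the yellow book as a block: 8! arrangements of the blocks × 2 orders within the block = 2·40320 = 80640.
Probability = 80640/362880 = 2/9.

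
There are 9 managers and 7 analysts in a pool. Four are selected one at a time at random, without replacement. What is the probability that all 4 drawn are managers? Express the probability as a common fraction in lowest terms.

Multiply the conditional probabilities at each draw: 9/16 · 8/15 · 7/14 · 6/13 = 3024/43680 = 9/130.

9/130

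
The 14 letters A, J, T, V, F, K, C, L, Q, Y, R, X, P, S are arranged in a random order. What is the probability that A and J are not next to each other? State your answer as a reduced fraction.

There are 14! = 87178291200 arrangements.
Arrangements with A and J adjacent: 2·13! = 12454041600.
So not adjacent: 87178291200 − 12454041600 = 74724249600, probability 74724249600/87178291200 = 6/7.

6/7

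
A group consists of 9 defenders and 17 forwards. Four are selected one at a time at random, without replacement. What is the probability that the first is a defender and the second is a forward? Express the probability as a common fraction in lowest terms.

Multiply the conditional probabilities at each draw: 9/26 · 17/25 = 153/650.

153/650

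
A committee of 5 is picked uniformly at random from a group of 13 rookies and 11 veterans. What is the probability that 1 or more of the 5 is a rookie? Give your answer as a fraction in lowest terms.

Total selections: C(24,5) = 42504.
The complement is all 5 are veterans: C(11,5) = 462.
Probability = 1 − 462/42504 = 42042/42504 = 91/92.

91/92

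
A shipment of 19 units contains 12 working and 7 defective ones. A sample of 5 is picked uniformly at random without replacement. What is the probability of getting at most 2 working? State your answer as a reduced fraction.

917/3876

Total selections: C(19,5) = 11628.
Favorable selections (at most 2 working): C(12,0)·C(7,5) + C(12,1)·C(7,4) + C(12,2)·C(7,3) = 21 + 420 + 2310 = 2751.
Probability = 2751/11628 = 917/3876.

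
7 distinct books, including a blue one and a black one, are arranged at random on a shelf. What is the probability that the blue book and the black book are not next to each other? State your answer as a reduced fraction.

5/7

There are 7! = 5040 arrangements.
Arrangements with the blue book and the black book adjacent: 2·6! = 1440.
So not adjacent: 5040 − 1440 = 3600, probability 3600/5040 = 5/7.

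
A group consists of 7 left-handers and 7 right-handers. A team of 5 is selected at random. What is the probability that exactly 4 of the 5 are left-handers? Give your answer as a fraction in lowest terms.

35/286

There are C(14,5) = 2002 ways to choose 5 from 14.
Selections with exactly 4 left-handers: choose 4 of the 7 left-handers and 1 of the 7 right-handers, C(7,4)·C(7,1) = 35·7 = 245.
Probability = 245/2002 = 35/286.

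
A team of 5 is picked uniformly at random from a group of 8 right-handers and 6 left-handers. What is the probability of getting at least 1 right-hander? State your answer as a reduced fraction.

Total selections: C(14,5) = 2002.
The complement is all 5 are left-handers: C(6,5) = 6.
Probability = 1 − 6/2002 = 1996/2002 = 998/1001.

998/1001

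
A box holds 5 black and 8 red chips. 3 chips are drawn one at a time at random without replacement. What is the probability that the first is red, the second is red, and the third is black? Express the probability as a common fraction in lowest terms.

70/429

Multiply the conditional probabilities at each draw: 8/13 · 7/12 · 5/11 = 280/1716 = 70/429.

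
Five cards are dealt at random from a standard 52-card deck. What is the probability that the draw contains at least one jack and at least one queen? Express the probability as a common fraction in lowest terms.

6509/64974

There are C(52,5) = 2598960 possible draws.
By inclusion-exclusion on the complements, draws missing all jacks or all queens: C(48,5) + C(48,5) − C(44,5) = 1712304 + 1712304 − 1086008 = 2338600.
So draws with at least one of each: 2598960 − 2338600 = 260360, probability 260360/2598960 = 6509/64974.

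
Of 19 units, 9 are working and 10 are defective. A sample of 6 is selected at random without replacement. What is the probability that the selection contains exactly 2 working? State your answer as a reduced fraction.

90/323

Total number of selections: C(19,6) = 27132.
Selections with exactly 2 working: choose 2 of the 9 working and 4 of the 10 defective, C(9,2)·C(10,4) = 36·210 = 7560.
Probability = 7560/27132 = 90/323.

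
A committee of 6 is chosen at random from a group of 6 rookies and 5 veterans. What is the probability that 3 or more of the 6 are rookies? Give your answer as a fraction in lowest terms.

Total selections: C(11,6) = 462.
Count the complement (fewer than 3 rookies): C(6,1)·C(5,5) + C(6,2)·C(5,4) = 6 + 75 = 81.
Probability = 1 − 81/462 = 381/462 = 127/154.

127/154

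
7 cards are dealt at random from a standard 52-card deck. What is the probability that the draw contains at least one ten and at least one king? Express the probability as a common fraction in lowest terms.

3105873/16723070

There are C(52,7) = 133784560 possible draws.
By inclusion-exclusion on the complements, draws missing all tens or all kings: C(48,7) + C(48,7) − C(44,7) = 73629072 + 73629072 − 38320568 = 108937576.
So draws with at least one of each: 133784560 − 108937576 = 24846984, probability 24846984/133784560 = 3105873/16723070.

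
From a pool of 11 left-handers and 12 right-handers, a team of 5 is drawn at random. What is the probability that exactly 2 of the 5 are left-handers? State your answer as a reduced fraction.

1100/3059

Total number of selections: C(23,5) = 33649.
Selections with exactly 2 left-handers: choose 2 of the 11 left-handers and 3 of the 12 right-handers, C(11,2)·C(12,3) = 55·220 = 12100.
Probability = 12100/33649 = 1100/3059.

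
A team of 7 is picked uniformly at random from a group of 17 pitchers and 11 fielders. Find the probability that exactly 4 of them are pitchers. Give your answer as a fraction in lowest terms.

595/1794

Total number of selections: C(28,7) = 1184040.
Selections with exactly 4 pitchers: choose 4 of the 17 pitchers and 3 of the 11 fielders, C(17,4)·C(11,3) = 2380·165 = 392700.
Probability = 392700/1184040 = 595/1794.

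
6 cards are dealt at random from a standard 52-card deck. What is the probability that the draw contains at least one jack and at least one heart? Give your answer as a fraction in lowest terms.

6772177/20358520

There are C(52,6) = 20358520 possible draws.
By inclusion-exclusion on the complements, draws missing all jacks or all hearts: C(48,6) + C(39,6) − C(36,6) = 12271512 + 3262623 − 1947792 = 13586343.
So draws with at least one of each: 20358520 − 13586343 = 6772177, probability 6772177/20358520.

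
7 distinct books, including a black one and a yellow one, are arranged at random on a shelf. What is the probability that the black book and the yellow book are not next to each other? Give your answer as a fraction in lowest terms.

5/7

There are 7! = 5040 arrangements.
Arrangements with the black book and the yellow book adjacent: 2·6! = 1440.
So not adjacent: 5040 − 1440 = 3600, probability 3600/5040 = 5/7.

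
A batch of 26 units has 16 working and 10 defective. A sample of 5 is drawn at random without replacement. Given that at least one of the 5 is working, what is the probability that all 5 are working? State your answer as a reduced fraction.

546/8191

Work in counts. Selections with at least one working: C(26,5) − C(10,5) = 65780 − 252 = 65528.
Of those, selections where all 5 are working: C(16,5) = 4368.
Conditional probability = 4368/65528 = 546/8191.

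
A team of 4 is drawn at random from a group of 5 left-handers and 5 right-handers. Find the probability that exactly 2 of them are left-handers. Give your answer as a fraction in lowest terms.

The sample space is all 4-subsets of the 10: C(10,4) = 210.
Selections with exactly 2 left-handers: choose 2 of the 5 left-handers and 2 of the 5 right-handers, C(5,2)·C(5,2) = 10·10 = 100.
Probability = 100/210 = 10/21.

10/21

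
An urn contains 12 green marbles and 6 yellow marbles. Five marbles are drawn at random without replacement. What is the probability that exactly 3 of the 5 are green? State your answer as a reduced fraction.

275/714

Total number of selections: C(18,5) = 8568.
Selections with exactly 3 green: choose 3 of the 12 green and 2 of the 6 yellow, C(12,3)·C(6,2) = 220·15 = 3300.
Probability = 3300/8568 = 275/714.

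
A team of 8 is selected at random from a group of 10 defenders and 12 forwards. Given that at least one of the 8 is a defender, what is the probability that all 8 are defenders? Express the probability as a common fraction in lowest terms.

1/7095

Work in counts. Selections with at least one defender: C(22,8) − C(12,8) = 319770 − 495 = 319275.
Of those, selections where all 8 are defenders: C(10,8) = 45.
Conditional probability = 45/319275 = 1/7095.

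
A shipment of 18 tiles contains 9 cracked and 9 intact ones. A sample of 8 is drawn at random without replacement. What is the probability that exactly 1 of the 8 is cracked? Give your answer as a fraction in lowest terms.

18/2431

There are C(18,8) = 43758 ways to choose 8 from 18.
Selections with exactly 1 cracked: choose 1 of the 9 cracked and 7 of the 9 intact, C(9,1)·C(9,7) = 9·36 = 324.
Probability = 324/43758 = 18/2431.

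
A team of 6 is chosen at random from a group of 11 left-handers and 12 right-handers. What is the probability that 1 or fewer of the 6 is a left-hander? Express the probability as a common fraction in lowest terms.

Total selections: C(23,6) = 100947.
Favorable selections (1 or fewer left-hander): C(11,0)·C(12,6) + C(11,1)·C(12,5) = 924 + 8712 = 9636.
Probability = 9636/100947 = 292/3059.

292/3059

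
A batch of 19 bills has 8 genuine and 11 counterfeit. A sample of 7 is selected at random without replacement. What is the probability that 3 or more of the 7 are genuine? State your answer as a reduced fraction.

5571/8398

There are C(19,7) = 50388 ways to choose the 7.
Count the complement (fewer than 3 genuine): C(8,0)·C(11,7) + C(8,1)·C(11,6) + C(8,2)·C(11,5) = 330 + 3696 + 12936 = 16962.
Probability = 1 − 16962/50388 = 33426/50388 = 5571/8398.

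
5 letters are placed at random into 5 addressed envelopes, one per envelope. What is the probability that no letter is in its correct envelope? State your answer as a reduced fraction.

There are 5! = 120 assignments.
By inclusion-exclusion, assignments with no fixed points: C(5,0)·5! − C(5,1)·4! + C(5,2)·3! − C(5,3)·2! + C(5,4)·1! − C(5,5)·0! = 44.
Probability = 44/120 = 11/30.

11/30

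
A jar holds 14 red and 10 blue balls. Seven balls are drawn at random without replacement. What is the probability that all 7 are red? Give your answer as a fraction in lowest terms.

There are C(24,7) = 346104 possible selections.
Selections with all red: C(14,7) = 3432.
Probability = 3432/346104 = 13/1311.

13/1311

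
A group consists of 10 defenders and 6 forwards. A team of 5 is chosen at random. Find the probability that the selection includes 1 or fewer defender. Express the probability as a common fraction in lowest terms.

There are C(16,5) = 4368 ways to choose the 5.
Favorable selections (1 or fewer defender): C(10,0)·C(6,5) + C(10,1)·C(6,4) = 6 + 150 = 156.
Probability = 156/4368 = 1/28.

1/28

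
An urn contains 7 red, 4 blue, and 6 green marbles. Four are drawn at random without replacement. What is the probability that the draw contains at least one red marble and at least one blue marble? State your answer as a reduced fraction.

21/34

There are C(17,4) = 2380 possible draws.
By inclusion-exclusion on the complements, draws missing all red or all blue: C(10,4) + C(13,4) − C(6,4) = 210 + 715 − 15 = 910.
So draws with at least one of each: 2380 − 910 = 1470, probability 1470/2380 = 21/34.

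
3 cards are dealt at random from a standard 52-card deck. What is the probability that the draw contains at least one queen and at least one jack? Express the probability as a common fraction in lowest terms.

There are C(52,3) = 22100 possible draws.
By inclusion-exclusion on the complements, draws missing all queens or all jacks: C(48,3) + C(48,3) − C(44,3) = 17296 + 17296 − 13244 = 21348.
So draws with at least one of each: 22100 − 21348 = 752, probability 752/22100 = 188/5525.

188/5525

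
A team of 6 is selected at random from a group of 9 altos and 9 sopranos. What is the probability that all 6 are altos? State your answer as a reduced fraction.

1/221

There are C(18,6) = 18564 possible selections.
Selections with all altos: C(9,6) = 84.
Probability = 84/18564 = 1/221.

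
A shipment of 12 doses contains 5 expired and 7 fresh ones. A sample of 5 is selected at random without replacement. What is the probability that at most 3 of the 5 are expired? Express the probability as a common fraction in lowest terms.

Total selections: C(12,5) = 792.
Count the complement (more than 3 expired): C(5,4)·C(7,1) + C(5,5)·C(7,0) = 35 + 1 = 36.
Probability = 1 − 36/792 = 756/792 = 21/22.

21/22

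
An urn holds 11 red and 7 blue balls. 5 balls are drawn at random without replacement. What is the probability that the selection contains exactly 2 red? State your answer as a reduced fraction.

There are C(18,5) = 8568 ways to choose 5 from 18.
Selections with exactly 2 red: choose 2 of the 11 red and 3 of the 7 blue, C(11,2)·C(7,3) = 55·35 = 1925.
Probability = 1925/8568 = 275/1224.

275/1224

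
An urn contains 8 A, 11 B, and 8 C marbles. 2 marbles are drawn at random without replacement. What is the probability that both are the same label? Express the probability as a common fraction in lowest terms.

37/117

There are C(27,2) = 351 ways to draw 2 marbles.
All same label: C(8,2) + C(11,2) + C(8,2) = 28 + 55 + 28 = 111.
Probability = 111/351 = 37/117.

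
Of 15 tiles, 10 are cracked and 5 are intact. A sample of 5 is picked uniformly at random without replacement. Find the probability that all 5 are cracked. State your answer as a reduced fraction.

12/143

There are C(15,5) = 3003 possible selections.
Selections with all cracked: C(10,5) = 252.
Probability = 252/3003 = 12/143.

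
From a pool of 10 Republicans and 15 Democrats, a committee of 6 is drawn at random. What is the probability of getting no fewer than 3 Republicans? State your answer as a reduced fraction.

576/1265

There are C(25,6) = 177100 ways to choose the 6.
Count the complement (fewer than 3 Republicans): C(10,0)·C(15,6) + C(10,1)·C(15,5) + C(10,2)·C(15,4) = 5005 + 30030 + 61425 = 96460.
Probability = 1 − 96460/177100 = 80640/177100 = 576/1265.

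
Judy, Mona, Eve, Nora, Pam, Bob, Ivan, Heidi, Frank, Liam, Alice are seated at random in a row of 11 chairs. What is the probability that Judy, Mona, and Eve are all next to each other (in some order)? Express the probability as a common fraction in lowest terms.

There are 11! = 39916800 arrangements.
Treat the three as one block: 9! placements × 3! orders within the block = 362880·6 = 2177280.
Probability = 2177280/39916800 = 3/55.

3/55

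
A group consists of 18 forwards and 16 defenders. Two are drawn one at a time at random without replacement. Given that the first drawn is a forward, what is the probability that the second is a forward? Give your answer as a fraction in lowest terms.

17/33

After removing one forward, 33 remain: 17 forwards and 16 defenders.
So the probability the next is a forward is 17/33.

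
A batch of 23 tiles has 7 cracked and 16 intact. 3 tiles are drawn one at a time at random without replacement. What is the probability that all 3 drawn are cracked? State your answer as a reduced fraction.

5/253

Multiply the conditional probabilities at each draw: 7/23 · 6/22 · 5/21 = 210/10626 = 5/253.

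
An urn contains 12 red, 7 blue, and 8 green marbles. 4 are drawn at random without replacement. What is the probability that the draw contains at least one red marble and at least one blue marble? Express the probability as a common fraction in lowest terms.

There are C(27,4) = 17550 possible draws.
By inclusion-exclusion on the complements, draws missing all red or all blue: C(15,4) + C(20,4) − C(8,4) = 1365 + 4845 − 70 = 6140.
So draws with at least one of each: 17550 − 6140 = 11410, probability 11410/17550 = 1141/1755.

1141/1755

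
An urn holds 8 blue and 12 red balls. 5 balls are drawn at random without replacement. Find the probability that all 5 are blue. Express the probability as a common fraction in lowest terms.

7/1938

There are C(20,5) = 15504 possible selections.
Selections with all blue: C(8,5) = 56.
Probability = 56/15504 = 7/1938.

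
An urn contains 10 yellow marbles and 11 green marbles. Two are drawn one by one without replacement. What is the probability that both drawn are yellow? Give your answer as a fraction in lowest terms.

Multiply the conditional probabilities at each draw: 10/21 · 9/20 = 90/420 = 3/14.

3/14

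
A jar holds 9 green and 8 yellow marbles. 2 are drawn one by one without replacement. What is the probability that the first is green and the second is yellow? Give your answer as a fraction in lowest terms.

Multiply the conditional probabilities at each draw: 9/17 · 8/16 = 72/272 = 9/34.

9/34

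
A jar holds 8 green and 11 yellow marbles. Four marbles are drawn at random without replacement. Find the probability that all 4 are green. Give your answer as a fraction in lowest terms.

There are C(19,4) = 3876 possible selections.
Selections with all green: C(8,4) = 70.
Probability = 70/3876 = 35/1938.

35/1938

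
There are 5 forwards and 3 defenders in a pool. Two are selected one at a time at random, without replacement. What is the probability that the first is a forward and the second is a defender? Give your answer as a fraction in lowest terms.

Multiply the conditional probabilities at each draw: 5/8 · 3/7 = 15/56.

15/56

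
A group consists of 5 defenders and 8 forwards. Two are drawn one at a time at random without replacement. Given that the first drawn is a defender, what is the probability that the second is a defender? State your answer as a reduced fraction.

1/3

After removing one defender, 12 remain: 4 defenders and 8 forwards.
So the probability the next is a defender is 4/12 = 1/3.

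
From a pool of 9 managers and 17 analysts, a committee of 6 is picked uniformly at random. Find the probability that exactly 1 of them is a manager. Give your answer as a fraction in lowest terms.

Total number of selections: C(26,6) = 230230.
Selections with exactly 1 manager: choose 1 of the 9 managers and 5 of the 17 analysts, C(9,1)·C(17,5) = 9·6188 = 55692.
Probability = 55692/230230 = 306/1265.

306/1265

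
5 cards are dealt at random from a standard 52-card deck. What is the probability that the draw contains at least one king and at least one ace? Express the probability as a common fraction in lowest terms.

6509/64974

There are C(52,5) = 2598960 possible draws.
By inclusion-exclusion on the complements, draws missing all kings or all aces: C(48,5) + C(48,5) − C(44,5) = 1712304 + 1712304 − 1086008 = 2338600.
So draws with at least one of each: 2598960 − 2338600 = 260360, probability 260360/2598960 = 6509/64974.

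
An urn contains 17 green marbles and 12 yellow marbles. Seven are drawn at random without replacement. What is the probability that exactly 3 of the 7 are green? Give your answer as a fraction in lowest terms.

Total number of selections: C(29,7) = 1560780.
Selections with exactly 3 green: choose 3 of the 17 green and 4 of the 12 yellow, C(17,3)·C(12,4) = 680·495 = 336600.
Probability = 336600/1560780 = 1870/8671.

1870/8671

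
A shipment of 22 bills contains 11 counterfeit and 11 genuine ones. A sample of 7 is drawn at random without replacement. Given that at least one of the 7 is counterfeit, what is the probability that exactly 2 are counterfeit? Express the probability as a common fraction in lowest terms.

385/2579

Work in counts. Selections with at least one counterfeit: C(22,7) − C(11,7) = 170544 − 330 = 170214.
Of those, selections where exactly 2 are counterfeit: C(11,2)·C(11,5) = 55·462 = 25410.
Conditional probability = 25410/170214 = 385/2579.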